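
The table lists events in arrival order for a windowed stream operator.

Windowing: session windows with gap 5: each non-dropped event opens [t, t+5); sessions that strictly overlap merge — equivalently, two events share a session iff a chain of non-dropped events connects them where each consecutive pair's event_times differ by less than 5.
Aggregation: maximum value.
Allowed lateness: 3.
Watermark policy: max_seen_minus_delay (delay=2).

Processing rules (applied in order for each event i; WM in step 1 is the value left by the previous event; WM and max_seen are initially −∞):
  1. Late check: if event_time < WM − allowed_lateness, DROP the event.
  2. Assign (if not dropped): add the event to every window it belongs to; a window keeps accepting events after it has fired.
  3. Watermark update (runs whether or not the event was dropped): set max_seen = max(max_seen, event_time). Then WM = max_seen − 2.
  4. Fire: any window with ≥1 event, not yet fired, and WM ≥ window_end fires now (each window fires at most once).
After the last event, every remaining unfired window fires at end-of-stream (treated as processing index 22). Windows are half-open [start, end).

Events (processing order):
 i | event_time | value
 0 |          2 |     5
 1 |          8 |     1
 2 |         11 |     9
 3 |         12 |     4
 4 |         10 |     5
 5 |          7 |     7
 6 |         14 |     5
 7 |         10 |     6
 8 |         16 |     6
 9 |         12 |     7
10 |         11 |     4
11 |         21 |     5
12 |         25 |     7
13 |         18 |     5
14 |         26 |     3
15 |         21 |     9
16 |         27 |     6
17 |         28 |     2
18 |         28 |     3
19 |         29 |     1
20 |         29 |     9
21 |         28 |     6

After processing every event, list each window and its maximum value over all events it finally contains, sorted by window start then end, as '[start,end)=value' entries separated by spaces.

[2,7)=5 [7,21)=9 [21,34)=9

i=0 t=2 v=5: → [2,7); WM=0
i=1 t=8 v=1: → [8,13); WM=6
i=2 t=11 v=9: → [8,16); WM=9
i=3 t=12 v=4: → [8,17); WM=10
i=4 t=10 v=5: → [8,17); WM=10
i=5 t=7 v=7: → [7,17); WM=10
i=6 t=14 v=5: → [7,19); WM=12
i=7 t=10 v=6: → [7,19); WM=12
i=8 t=16 v=6: → [7,21); WM=14
i=9 t=12 v=7: → [7,21); WM=14
i=10 t=11 v=4: → [7,21); WM=14
i=11 t=21 v=5: → [21,26); WM=19
i=12 t=25 v=7: → [21,30); WM=23
i=13 t=18 v=5: DROP (t<23-3); WM=23
i=14 t=26 v=3: → [21,31); WM=24
i=15 t=21 v=9: → [21,31); WM=24
i=16 t=27 v=6: → [21,32); WM=25
i=17 t=28 v=2: → [21,33); WM=26
i=18 t=28 v=3: → [21,33); WM=26
i=19 t=29 v=1: → [21,34); WM=27
i=20 t=29 v=9: → [21,34); WM=27
i=21 t=28 v=6: → [21,34); WM=27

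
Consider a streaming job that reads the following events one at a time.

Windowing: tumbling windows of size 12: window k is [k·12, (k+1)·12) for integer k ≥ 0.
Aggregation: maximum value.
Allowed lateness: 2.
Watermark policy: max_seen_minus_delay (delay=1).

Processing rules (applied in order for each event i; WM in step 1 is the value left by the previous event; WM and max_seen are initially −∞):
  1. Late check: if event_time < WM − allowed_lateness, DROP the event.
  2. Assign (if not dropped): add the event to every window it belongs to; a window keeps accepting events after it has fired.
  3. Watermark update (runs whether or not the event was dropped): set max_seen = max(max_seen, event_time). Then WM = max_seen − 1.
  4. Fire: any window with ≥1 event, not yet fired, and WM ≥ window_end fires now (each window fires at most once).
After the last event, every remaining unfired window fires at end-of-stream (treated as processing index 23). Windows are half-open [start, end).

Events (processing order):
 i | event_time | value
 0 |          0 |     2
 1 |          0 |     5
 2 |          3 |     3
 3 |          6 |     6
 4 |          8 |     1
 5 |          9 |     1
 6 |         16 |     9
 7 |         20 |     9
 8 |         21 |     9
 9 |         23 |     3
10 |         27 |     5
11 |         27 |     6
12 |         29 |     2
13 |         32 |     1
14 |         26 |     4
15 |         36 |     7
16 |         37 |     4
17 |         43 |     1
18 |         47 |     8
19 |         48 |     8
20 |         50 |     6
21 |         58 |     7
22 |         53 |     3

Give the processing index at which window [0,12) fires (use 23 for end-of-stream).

6

i=0 t=0 v=2: → [0,12); WM=-1
i=1 t=0 v=5: → [0,12); WM=-1
i=2 t=3 v=3: → [0,12); WM=2
i=3 t=6 v=6: → [0,12); WM=5
i=4 t=8 v=1: → [0,12); WM=7
i=5 t=9 v=1: → [0,12); WM=8
i=6 t=16 v=9: → [12,24); WM=15; [0,12) fires=6
i=7 t=20 v=9: → [12,24); WM=19
i=8 t=21 v=9: → [12,24); WM=20
i=9 t=23 v=3: → [12,24); WM=22
i=10 t=27 v=5: → [24,36); WM=26; [12,24) fires=9
i=11 t=27 v=6: → [24,36); WM=26
i=12 t=29 v=2: → [24,36); WM=28
i=13 t=32 v=1: → [24,36); WM=31
i=14 t=26 v=4: DROP (t<31-2); WM=31
i=15 t=36 v=7: → [36,48); WM=35
i=16 t=37 v=4: → [36,48); WM=36; [24,36) fires=6
i=17 t=43 v=1: → [36,48); WM=42
i=18 t=47 v=8: → [36,48); WM=46
i=19 t=48 v=8: → [48,60); WM=47
i=20 t=50 v=6: → [48,60); WM=49; [36,48) fires=8
i=21 t=58 v=7: → [48,60); WM=57
i=22 t=53 v=3: DROP (t<57-2); WM=57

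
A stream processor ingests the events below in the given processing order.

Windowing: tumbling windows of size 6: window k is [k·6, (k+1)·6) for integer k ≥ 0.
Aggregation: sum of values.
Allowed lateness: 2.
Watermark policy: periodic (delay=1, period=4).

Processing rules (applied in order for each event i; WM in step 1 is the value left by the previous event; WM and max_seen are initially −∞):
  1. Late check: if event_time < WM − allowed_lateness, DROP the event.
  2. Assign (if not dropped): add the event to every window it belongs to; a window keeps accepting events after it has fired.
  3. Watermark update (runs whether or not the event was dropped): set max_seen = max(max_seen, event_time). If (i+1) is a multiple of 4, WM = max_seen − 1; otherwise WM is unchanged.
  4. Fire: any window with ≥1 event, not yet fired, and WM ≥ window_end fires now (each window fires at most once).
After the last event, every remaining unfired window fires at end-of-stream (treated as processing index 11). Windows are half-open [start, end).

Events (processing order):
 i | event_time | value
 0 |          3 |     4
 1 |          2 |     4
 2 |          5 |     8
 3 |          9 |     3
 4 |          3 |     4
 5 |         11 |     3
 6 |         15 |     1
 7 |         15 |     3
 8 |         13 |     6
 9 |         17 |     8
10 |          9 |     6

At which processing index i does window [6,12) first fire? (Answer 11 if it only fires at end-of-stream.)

7

i=0 t=3 v=4: → [0,6); WM=−∞
i=1 t=2 v=4: → [0,6); WM=−∞
i=2 t=5 v=8: → [0,6); WM=−∞
i=3 t=9 v=3: → [6,12); WM=8; [0,6) fires=16
i=4 t=3 v=4: DROP (t<8-2); WM=8
i=5 t=11 v=3: → [6,12); WM=8
i=6 t=15 v=1: → [12,18); WM=8
i=7 t=15 v=3: → [12,18); WM=14; [6,12) fires=6
i=8 t=13 v=6: → [12,18); WM=14
i=9 t=17 v=8: → [12,18); WM=14
i=10 t=9 v=6: DROP (t<14-2); WM=14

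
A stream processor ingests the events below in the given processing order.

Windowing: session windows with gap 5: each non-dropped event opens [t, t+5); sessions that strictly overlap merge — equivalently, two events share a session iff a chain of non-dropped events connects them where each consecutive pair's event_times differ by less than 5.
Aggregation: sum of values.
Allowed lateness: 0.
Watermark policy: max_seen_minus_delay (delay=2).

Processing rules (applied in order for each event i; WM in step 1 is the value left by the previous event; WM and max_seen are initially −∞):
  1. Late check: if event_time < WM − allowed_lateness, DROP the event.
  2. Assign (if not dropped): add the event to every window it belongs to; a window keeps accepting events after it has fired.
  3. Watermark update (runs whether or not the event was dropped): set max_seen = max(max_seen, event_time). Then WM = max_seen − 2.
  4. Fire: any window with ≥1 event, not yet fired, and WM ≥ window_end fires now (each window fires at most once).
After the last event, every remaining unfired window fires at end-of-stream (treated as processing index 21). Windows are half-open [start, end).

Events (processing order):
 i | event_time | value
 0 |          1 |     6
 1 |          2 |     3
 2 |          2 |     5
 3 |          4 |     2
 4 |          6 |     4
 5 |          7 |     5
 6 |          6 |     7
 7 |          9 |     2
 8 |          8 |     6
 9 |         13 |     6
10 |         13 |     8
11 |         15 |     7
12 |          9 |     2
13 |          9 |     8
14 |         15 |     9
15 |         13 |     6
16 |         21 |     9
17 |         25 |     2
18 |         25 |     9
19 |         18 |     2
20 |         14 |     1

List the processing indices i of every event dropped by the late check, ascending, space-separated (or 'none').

i=0 t=1 v=6: → [1,6); WM=-1
i=1 t=2 v=3: → [1,7); WM=0
i=2 t=2 v=5: → [1,7); WM=0
i=3 t=4 v=2: → [1,9); WM=2
i=4 t=6 v=4: → [1,11); WM=4
i=5 t=7 v=5: → [1,12); WM=5
i=6 t=6 v=7: → [1,12); WM=5
i=7 t=9 v=2: → [1,14); WM=7
i=8 t=8 v=6: → [1,14); WM=7
i=9 t=13 v=6: → [1,18); WM=11
i=10 t=13 v=8: → [1,18); WM=11
i=11 t=15 v=7: → [1,20); WM=13
i=12 t=9 v=2: DROP (t<13-0); WM=13
i=13 t=9 v=8: DROP (t<13-0); WM=13
i=14 t=15 v=9: → [1,20); WM=13
i=15 t=13 v=6: → [1,20); WM=13
i=16 t=21 v=9: → [21,26); WM=19
i=17 t=25 v=2: → [21,30); WM=23
i=18 t=25 v=9: → [21,30); WM=23
i=19 t=18 v=2: DROP (t<23-0); WM=23
i=20 t=14 v=1: DROP (t<23-0); WM=23

12 13 19 20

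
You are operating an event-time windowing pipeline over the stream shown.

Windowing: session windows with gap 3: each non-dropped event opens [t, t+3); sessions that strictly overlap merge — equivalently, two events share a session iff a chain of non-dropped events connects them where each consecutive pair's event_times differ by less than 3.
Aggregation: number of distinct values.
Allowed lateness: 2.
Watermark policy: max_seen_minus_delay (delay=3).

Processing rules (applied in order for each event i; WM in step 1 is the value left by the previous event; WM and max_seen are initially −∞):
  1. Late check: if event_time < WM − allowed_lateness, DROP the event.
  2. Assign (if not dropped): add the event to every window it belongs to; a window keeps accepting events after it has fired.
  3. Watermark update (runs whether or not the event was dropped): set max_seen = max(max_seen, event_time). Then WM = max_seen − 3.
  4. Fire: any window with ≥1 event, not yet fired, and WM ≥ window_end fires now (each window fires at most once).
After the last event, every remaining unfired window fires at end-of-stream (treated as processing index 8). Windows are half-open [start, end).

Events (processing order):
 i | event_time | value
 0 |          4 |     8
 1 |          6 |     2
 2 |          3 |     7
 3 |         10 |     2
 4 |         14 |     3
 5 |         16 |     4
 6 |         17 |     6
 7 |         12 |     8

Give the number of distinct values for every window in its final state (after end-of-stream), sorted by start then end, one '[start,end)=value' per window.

i=0 t=4 v=8: → [4,7); WM=1
i=1 t=6 v=2: → [4,9); WM=3
i=2 t=3 v=7: → [3,9); WM=3
i=3 t=10 v=2: → [10,13); WM=7
i=4 t=14 v=3: → [14,17); WM=11
i=5 t=16 v=4: → [14,19); WM=13
i=6 t=17 v=6: → [14,20); WM=14
i=7 t=12 v=8: → [10,20); WM=14

[3,9)=3 [10,20)=5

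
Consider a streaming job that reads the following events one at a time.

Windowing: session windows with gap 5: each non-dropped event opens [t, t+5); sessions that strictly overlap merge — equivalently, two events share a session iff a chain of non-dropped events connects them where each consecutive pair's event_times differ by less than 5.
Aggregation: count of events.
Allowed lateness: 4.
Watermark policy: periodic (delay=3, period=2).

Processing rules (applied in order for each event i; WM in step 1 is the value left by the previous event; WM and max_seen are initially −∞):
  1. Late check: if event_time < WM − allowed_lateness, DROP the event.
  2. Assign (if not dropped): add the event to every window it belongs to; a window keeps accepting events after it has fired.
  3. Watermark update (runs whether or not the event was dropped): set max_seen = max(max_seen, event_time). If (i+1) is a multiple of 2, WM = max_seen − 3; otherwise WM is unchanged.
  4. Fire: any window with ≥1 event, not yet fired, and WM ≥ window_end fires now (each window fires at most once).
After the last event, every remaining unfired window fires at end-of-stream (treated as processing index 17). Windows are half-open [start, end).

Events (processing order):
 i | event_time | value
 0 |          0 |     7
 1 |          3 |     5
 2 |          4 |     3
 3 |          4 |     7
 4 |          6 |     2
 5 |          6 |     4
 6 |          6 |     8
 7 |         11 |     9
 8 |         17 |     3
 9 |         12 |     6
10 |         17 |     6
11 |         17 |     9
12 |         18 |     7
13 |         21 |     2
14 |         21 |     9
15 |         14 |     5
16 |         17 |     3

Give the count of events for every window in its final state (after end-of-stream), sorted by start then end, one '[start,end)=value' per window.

[0,11)=7 [11,26)=10

i=0 t=0 v=7: → [0,5); WM=−∞
i=1 t=3 v=5: → [0,8); WM=0
i=2 t=4 v=3: → [0,9); WM=0
i=3 t=4 v=7: → [0,9); WM=1
i=4 t=6 v=2: → [0,11); WM=1
i=5 t=6 v=4: → [0,11); WM=3
i=6 t=6 v=8: → [0,11); WM=3
i=7 t=11 v=9: → [11,16); WM=8
i=8 t=17 v=3: → [17,22); WM=8
i=9 t=12 v=6: → [11,17); WM=14
i=10 t=17 v=6: → [17,22); WM=14
i=11 t=17 v=9: → [17,22); WM=14
i=12 t=18 v=7: → [17,23); WM=14
i=13 t=21 v=2: → [17,26); WM=18
i=14 t=21 v=9: → [17,26); WM=18
i=15 t=14 v=5: → [11,26); WM=18
i=16 t=17 v=3: → [11,26); WM=18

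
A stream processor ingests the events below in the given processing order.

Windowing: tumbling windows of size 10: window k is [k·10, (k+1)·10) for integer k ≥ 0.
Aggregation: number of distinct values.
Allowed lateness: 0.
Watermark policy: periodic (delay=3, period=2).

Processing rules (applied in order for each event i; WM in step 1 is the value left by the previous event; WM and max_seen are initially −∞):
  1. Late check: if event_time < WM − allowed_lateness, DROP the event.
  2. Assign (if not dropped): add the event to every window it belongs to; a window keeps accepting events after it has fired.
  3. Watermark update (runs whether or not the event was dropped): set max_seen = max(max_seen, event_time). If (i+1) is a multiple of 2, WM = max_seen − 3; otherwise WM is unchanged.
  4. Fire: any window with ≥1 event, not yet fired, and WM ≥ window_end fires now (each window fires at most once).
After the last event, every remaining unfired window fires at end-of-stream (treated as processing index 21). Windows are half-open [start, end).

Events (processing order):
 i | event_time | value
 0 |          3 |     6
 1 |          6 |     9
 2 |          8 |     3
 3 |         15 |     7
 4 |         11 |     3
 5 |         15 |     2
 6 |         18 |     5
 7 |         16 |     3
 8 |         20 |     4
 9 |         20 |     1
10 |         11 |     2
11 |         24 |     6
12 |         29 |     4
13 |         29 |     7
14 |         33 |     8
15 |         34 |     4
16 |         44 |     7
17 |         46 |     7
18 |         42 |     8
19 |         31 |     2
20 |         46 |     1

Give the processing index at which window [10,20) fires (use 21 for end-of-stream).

11

i=0 t=3 v=6: → [0,10); WM=−∞
i=1 t=6 v=9: → [0,10); WM=3
i=2 t=8 v=3: → [0,10); WM=3
i=3 t=15 v=7: → [10,20); WM=12; [0,10) fires=3
i=4 t=11 v=3: DROP (t<12-0); WM=12
i=5 t=15 v=2: → [10,20); WM=12
i=6 t=18 v=5: → [10,20); WM=12
i=7 t=16 v=3: → [10,20); WM=15
i=8 t=20 v=4: → [20,30); WM=15
i=9 t=20 v=1: → [20,30); WM=17
i=10 t=11 v=2: DROP (t<17-0); WM=17
i=11 t=24 v=6: → [20,30); WM=21; [10,20) fires=4
i=12 t=29 v=4: → [20,30); WM=21
i=13 t=29 v=7: → [20,30); WM=26
i=14 t=33 v=8: → [30,40); WM=26
i=15 t=34 v=4: → [30,40); WM=31; [20,30) fires=4
i=16 t=44 v=7: → [40,50); WM=31
i=17 t=46 v=7: → [40,50); WM=43; [30,40) fires=2
i=18 t=42 v=8: DROP (t<43-0); WM=43
i=19 t=31 v=2: DROP (t<43-0); WM=43
i=20 t=46 v=1: → [40,50); WM=43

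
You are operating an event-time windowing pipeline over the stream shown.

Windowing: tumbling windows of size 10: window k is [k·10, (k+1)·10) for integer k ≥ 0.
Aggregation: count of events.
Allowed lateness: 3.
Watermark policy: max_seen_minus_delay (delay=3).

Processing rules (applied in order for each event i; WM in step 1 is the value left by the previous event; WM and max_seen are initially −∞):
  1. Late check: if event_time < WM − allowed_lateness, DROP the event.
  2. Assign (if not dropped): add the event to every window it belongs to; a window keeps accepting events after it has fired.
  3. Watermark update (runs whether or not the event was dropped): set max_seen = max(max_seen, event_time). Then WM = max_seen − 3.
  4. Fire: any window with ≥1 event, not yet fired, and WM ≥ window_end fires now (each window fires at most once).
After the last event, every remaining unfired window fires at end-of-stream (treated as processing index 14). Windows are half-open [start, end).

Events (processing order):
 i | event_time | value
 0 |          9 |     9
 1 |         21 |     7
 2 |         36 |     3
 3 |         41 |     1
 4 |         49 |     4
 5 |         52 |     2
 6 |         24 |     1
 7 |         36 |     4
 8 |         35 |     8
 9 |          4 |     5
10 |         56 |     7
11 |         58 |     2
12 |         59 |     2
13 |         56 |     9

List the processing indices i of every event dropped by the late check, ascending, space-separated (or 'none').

6 7 8 9

i=0 t=9 v=9: → [0,10); WM=6
i=1 t=21 v=7: → [20,30); WM=18; [0,10) fires=1
i=2 t=36 v=3: → [30,40); WM=33; [20,30) fires=1
i=3 t=41 v=1: → [40,50); WM=38
i=4 t=49 v=4: → [40,50); WM=46; [30,40) fires=1
i=5 t=52 v=2: → [50,60); WM=49
i=6 t=24 v=1: DROP (t<49-3); WM=49
i=7 t=36 v=4: DROP (t<49-3); WM=49
i=8 t=35 v=8: DROP (t<49-3); WM=49
i=9 t=4 v=5: DROP (t<49-3); WM=49
i=10 t=56 v=7: → [50,60); WM=53; [40,50) fires=2
i=11 t=58 v=2: → [50,60); WM=55
i=12 t=59 v=2: → [50,60); WM=56
i=13 t=56 v=9: → [50,60); WM=56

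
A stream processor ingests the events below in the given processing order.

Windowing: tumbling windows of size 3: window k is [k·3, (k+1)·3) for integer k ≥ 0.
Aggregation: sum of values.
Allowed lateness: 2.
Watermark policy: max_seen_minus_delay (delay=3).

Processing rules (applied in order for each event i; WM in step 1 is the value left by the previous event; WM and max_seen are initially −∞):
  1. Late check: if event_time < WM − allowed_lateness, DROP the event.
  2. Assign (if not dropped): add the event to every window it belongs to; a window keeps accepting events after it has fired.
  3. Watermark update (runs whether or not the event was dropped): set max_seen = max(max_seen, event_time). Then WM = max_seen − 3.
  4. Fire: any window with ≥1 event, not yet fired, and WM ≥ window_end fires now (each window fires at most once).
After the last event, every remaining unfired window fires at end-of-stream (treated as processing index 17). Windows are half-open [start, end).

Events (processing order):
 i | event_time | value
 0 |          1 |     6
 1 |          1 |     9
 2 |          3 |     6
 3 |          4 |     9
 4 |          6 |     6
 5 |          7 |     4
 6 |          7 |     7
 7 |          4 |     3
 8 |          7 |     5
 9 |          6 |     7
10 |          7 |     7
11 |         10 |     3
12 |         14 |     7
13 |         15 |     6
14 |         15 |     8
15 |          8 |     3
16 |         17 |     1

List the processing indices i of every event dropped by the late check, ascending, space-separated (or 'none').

i=0 t=1 v=6: → [0,3); WM=-2
i=1 t=1 v=9: → [0,3); WM=-2
i=2 t=3 v=6: → [3,6); WM=0
i=3 t=4 v=9: → [3,6); WM=1
i=4 t=6 v=6: → [6,9); WM=3; [0,3) fires=15
i=5 t=7 v=4: → [6,9); WM=4
i=6 t=7 v=7: → [6,9); WM=4
i=7 t=4 v=3: → [3,6); WM=4
i=8 t=7 v=5: → [6,9); WM=4
i=9 t=6 v=7: → [6,9); WM=4
i=10 t=7 v=7: → [6,9); WM=4
i=11 t=10 v=3: → [9,12); WM=7; [3,6) fires=18
i=12 t=14 v=7: → [12,15); WM=11; [6,9) fires=36
i=13 t=15 v=6: → [15,18); WM=12; [9,12) fires=3
i=14 t=15 v=8: → [15,18); WM=12
i=15 t=8 v=3: DROP (t<12-2); WM=12
i=16 t=17 v=1: → [15,18); WM=14

15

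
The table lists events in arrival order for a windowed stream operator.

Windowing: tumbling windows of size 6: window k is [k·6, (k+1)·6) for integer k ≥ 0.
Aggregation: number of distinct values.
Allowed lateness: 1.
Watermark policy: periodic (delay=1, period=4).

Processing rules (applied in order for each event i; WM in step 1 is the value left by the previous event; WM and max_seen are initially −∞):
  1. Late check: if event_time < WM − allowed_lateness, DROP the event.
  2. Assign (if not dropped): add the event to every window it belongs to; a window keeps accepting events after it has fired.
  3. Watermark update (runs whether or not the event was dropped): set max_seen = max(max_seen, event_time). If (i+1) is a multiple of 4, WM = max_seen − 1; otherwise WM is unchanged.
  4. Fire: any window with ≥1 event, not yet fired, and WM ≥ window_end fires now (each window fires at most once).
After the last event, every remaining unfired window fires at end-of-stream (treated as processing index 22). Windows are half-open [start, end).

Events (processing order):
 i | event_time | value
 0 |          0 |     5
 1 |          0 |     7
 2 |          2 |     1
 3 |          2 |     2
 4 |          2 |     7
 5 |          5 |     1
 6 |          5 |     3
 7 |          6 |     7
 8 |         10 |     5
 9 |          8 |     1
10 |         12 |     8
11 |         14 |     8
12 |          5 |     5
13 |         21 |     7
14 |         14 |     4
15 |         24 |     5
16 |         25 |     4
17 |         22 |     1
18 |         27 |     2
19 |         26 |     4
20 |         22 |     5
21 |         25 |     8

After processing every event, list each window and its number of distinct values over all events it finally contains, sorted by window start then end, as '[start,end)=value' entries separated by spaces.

i=0 t=0 v=5: → [0,6); WM=−∞
i=1 t=0 v=7: → [0,6); WM=−∞
i=2 t=2 v=1: → [0,6); WM=−∞
i=3 t=2 v=2: → [0,6); WM=1
i=4 t=2 v=7: → [0,6); WM=1
i=5 t=5 v=1: → [0,6); WM=1
i=6 t=5 v=3: → [0,6); WM=1
i=7 t=6 v=7: → [6,12); WM=5
i=8 t=10 v=5: → [6,12); WM=5
i=9 t=8 v=1: → [6,12); WM=5
i=10 t=12 v=8: → [12,18); WM=5
i=11 t=14 v=8: → [12,18); WM=13; [0,6) fires=5 [6,12) fires=3
i=12 t=5 v=5: DROP (t<13-1); WM=13
i=13 t=21 v=7: → [18,24); WM=13
i=14 t=14 v=4: → [12,18); WM=13
i=15 t=24 v=5: → [24,30); WM=23; [12,18) fires=2
i=16 t=25 v=4: → [24,30); WM=23
i=17 t=22 v=1: → [18,24); WM=23
i=18 t=27 v=2: → [24,30); WM=23
i=19 t=26 v=4: → [24,30); WM=26; [18,24) fires=2
i=20 t=22 v=5: DROP (t<26-1); WM=26
i=21 t=25 v=8: → [24,30); WM=26

[0,6)=5 [6,12)=3 [12,18)=2 [18,24)=2 [24,30)=4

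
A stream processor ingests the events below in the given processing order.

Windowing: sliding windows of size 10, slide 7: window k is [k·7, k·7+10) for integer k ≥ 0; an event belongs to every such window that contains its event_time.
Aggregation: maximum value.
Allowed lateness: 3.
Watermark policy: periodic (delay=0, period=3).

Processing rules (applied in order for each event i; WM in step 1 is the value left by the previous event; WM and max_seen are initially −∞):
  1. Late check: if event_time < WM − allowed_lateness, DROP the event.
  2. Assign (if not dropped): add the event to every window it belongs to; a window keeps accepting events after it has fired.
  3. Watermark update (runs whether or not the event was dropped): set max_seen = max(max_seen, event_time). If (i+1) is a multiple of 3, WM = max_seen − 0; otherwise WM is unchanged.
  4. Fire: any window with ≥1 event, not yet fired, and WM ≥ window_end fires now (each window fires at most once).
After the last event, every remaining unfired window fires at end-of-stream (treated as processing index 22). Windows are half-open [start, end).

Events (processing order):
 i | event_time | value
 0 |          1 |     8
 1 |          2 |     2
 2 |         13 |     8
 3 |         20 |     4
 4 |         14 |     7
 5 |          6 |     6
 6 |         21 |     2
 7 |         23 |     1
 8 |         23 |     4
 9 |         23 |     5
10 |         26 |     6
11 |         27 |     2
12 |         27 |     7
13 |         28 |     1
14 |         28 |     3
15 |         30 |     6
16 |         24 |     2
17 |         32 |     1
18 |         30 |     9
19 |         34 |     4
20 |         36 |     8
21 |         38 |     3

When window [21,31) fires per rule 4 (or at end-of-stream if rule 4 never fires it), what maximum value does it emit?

i=0 t=1 v=8: → [0,10); WM=−∞
i=1 t=2 v=2: → [0,10); WM=−∞
i=2 t=13 v=8: → [7,17); WM=13; [0,10) fires=8
i=3 t=20 v=4: → [14,24); WM=13
i=4 t=14 v=7: → [14,24),[7,17); WM=13
i=5 t=6 v=6: DROP (t<13-3); WM=20; [7,17) fires=8
i=6 t=21 v=2: → [21,31),[14,24); WM=20
i=7 t=23 v=1: → [21,31),[14,24); WM=20
i=8 t=23 v=4: → [21,31),[14,24); WM=23
i=9 t=23 v=5: → [21,31),[14,24); WM=23
i=10 t=26 v=6: → [21,31); WM=23
i=11 t=27 v=2: → [21,31); WM=27; [14,24) fires=7
i=12 t=27 v=7: → [21,31); WM=27
i=13 t=28 v=1: → [28,38),[21,31); WM=27
i=14 t=28 v=3: → [28,38),[21,31); WM=28
i=15 t=30 v=6: → [28,38),[21,31); WM=28
i=16 t=24 v=2: DROP (t<28-3); WM=28
i=17 t=32 v=1: → [28,38); WM=32; [21,31) fires=7
i=18 t=30 v=9: → [28,38),[21,31); WM=32
i=19 t=34 v=4: → [28,38); WM=32
i=20 t=36 v=8: → [35,45),[28,38); WM=36
i=21 t=38 v=3: → [35,45); WM=36

7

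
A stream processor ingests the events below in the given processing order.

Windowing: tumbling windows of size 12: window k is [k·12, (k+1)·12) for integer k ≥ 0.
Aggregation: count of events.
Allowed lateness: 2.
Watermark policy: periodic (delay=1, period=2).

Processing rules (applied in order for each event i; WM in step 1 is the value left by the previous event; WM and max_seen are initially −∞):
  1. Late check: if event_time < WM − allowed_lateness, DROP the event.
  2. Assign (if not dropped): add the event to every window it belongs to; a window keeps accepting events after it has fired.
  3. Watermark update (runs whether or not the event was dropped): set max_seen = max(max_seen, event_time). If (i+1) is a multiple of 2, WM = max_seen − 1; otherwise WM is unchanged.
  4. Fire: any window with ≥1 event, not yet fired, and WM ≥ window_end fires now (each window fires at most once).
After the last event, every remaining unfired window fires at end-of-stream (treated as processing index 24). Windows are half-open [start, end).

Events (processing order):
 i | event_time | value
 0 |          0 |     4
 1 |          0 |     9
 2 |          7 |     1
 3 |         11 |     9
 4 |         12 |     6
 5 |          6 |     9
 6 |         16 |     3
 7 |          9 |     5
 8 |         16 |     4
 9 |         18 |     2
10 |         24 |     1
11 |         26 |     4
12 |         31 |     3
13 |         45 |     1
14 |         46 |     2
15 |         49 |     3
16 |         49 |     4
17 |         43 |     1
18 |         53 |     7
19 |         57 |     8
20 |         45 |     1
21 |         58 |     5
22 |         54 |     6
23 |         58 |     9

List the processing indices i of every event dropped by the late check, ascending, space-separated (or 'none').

i=0 t=0 v=4: → [0,12); WM=−∞
i=1 t=0 v=9: → [0,12); WM=-1
i=2 t=7 v=1: → [0,12); WM=-1
i=3 t=11 v=9: → [0,12); WM=10
i=4 t=12 v=6: → [12,24); WM=10
i=5 t=6 v=9: DROP (t<10-2); WM=11
i=6 t=16 v=3: → [12,24); WM=11
i=7 t=9 v=5: → [0,12); WM=15; [0,12) fires=5
i=8 t=16 v=4: → [12,24); WM=15
i=9 t=18 v=2: → [12,24); WM=17
i=10 t=24 v=1: → [24,36); WM=17
i=11 t=26 v=4: → [24,36); WM=25; [12,24) fires=4
i=12 t=31 v=3: → [24,36); WM=25
i=13 t=45 v=1: → [36,48); WM=44; [24,36) fires=3
i=14 t=46 v=2: → [36,48); WM=44
i=15 t=49 v=3: → [48,60); WM=48; [36,48) fires=2
i=16 t=49 v=4: → [48,60); WM=48
i=17 t=43 v=1: DROP (t<48-2); WM=48
i=18 t=53 v=7: → [48,60); WM=48
i=19 t=57 v=8: → [48,60); WM=56
i=20 t=45 v=1: DROP (t<56-2); WM=56
i=21 t=58 v=5: → [48,60); WM=57
i=22 t=54 v=6: DROP (t<57-2); WM=57
i=23 t=58 v=9: → [48,60); WM=57

5 17 20 22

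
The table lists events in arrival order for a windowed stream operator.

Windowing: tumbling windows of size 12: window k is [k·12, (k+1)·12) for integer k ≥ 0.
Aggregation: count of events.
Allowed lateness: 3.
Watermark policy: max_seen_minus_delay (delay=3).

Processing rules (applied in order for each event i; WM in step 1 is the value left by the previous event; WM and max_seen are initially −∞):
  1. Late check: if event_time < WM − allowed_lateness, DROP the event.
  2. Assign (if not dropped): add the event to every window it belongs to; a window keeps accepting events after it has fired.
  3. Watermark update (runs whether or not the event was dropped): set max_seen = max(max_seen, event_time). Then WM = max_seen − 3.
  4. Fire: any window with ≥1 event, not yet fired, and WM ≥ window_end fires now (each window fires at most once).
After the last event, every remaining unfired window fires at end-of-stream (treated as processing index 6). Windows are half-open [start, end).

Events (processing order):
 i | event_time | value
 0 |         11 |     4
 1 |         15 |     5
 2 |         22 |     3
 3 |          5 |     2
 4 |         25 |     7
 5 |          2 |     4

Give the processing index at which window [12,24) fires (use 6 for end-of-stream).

6

i=0 t=11 v=4: → [0,12); WM=8
i=1 t=15 v=5: → [12,24); WM=12; [0,12) fires=1
i=2 t=22 v=3: → [12,24); WM=19
i=3 t=5 v=2: DROP (t<19-3); WM=19
i=4 t=25 v=7: → [24,36); WM=22
i=5 t=2 v=4: DROP (t<22-3); WM=22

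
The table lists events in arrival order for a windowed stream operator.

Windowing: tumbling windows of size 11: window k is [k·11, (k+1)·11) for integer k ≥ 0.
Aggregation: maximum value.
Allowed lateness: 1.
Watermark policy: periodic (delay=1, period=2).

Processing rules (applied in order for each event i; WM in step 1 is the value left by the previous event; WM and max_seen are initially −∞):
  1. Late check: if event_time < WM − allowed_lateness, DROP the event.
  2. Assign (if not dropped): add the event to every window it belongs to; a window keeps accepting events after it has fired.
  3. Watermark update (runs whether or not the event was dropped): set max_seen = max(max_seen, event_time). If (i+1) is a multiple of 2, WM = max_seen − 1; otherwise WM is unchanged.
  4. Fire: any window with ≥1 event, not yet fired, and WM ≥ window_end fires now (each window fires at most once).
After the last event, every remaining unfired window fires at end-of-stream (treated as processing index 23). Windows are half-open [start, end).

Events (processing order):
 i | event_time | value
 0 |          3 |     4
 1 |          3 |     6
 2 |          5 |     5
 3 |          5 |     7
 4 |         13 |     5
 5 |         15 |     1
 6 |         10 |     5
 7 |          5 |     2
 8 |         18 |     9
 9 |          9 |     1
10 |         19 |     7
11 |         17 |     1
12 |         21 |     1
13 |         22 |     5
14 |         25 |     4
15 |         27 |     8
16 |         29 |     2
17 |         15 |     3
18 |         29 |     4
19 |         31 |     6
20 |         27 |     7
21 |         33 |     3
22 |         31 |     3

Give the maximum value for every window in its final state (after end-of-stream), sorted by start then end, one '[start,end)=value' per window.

i=0 t=3 v=4: → [0,11); WM=−∞
i=1 t=3 v=6: → [0,11); WM=2
i=2 t=5 v=5: → [0,11); WM=2
i=3 t=5 v=7: → [0,11); WM=4
i=4 t=13 v=5: → [11,22); WM=4
i=5 t=15 v=1: → [11,22); WM=14; [0,11) fires=7
i=6 t=10 v=5: DROP (t<14-1); WM=14
i=7 t=5 v=2: DROP (t<14-1); WM=14
i=8 t=18 v=9: → [11,22); WM=14
i=9 t=9 v=1: DROP (t<14-1); WM=17
i=10 t=19 v=7: → [11,22); WM=17
i=11 t=17 v=1: → [11,22); WM=18
i=12 t=21 v=1: → [11,22); WM=18
i=13 t=22 v=5: → [22,33); WM=21
i=14 t=25 v=4: → [22,33); WM=21
i=15 t=27 v=8: → [22,33); WM=26; [11,22) fires=9
i=16 t=29 v=2: → [22,33); WM=26
i=17 t=15 v=3: DROP (t<26-1); WM=28
i=18 t=29 v=4: → [22,33); WM=28
i=19 t=31 v=6: → [22,33); WM=30
i=20 t=27 v=7: DROP (t<30-1); WM=30
i=21 t=33 v=3: → [33,44); WM=32
i=22 t=31 v=3: → [22,33); WM=32

[0,11)=7 [11,22)=9 [22,33)=8 [33,44)=3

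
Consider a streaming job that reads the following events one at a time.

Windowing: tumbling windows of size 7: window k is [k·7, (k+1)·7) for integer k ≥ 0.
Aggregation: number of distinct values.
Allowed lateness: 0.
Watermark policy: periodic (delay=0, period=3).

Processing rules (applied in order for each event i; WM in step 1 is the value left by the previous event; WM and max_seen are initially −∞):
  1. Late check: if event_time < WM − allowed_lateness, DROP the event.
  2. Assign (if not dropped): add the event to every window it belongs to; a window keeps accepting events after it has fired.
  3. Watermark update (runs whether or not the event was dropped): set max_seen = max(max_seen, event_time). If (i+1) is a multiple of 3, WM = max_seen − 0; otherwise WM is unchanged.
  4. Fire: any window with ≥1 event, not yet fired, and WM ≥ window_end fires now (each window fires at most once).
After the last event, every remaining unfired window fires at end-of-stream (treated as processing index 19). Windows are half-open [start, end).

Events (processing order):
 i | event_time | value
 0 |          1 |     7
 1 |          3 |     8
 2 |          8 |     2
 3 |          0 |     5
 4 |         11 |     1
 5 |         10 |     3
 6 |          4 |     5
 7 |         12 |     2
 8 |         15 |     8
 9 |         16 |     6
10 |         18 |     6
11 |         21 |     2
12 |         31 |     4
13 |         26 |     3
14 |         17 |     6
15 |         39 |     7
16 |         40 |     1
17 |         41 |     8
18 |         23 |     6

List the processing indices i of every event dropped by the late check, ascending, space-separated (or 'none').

3 6 14 18

i=0 t=1 v=7: → [0,7); WM=−∞
i=1 t=3 v=8: → [0,7); WM=−∞
i=2 t=8 v=2: → [7,14); WM=8; [0,7) fires=2
i=3 t=0 v=5: DROP (t<8-0); WM=8
i=4 t=11 v=1: → [7,14); WM=8
i=5 t=10 v=3: → [7,14); WM=11
i=6 t=4 v=5: DROP (t<11-0); WM=11
i=7 t=12 v=2: → [7,14); WM=11
i=8 t=15 v=8: → [14,21); WM=15; [7,14) fires=3
i=9 t=16 v=6: → [14,21); WM=15
i=10 t=18 v=6: → [14,21); WM=15
i=11 t=21 v=2: → [21,28); WM=21; [14,21) fires=2
i=12 t=31 v=4: → [28,35); WM=21
i=13 t=26 v=3: → [21,28); WM=21
i=14 t=17 v=6: DROP (t<21-0); WM=31; [21,28) fires=2
i=15 t=39 v=7: → [35,42); WM=31
i=16 t=40 v=1: → [35,42); WM=31
i=17 t=41 v=8: → [35,42); WM=41; [28,35) fires=1
i=18 t=23 v=6: DROP (t<41-0); WM=41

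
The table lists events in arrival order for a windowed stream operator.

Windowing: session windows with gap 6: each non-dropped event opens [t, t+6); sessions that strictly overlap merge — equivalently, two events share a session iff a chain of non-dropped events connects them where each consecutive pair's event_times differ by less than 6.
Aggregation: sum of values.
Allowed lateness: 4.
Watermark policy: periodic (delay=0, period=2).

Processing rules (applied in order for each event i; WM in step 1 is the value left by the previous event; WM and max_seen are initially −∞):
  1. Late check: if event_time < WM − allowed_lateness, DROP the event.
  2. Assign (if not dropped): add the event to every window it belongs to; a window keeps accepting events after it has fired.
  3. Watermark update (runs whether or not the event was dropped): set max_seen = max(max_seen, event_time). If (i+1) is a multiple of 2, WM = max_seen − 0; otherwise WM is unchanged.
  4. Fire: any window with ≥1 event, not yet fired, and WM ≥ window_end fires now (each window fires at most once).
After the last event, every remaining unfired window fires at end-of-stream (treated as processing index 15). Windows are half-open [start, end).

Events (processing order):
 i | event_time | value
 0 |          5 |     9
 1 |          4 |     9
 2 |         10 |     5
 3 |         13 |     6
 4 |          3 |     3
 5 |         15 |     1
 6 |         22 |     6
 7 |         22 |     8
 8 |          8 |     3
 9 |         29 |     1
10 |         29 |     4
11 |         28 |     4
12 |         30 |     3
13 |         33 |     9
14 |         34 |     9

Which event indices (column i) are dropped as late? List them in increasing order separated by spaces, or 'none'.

i=0 t=5 v=9: → [5,11); WM=−∞
i=1 t=4 v=9: → [4,11); WM=5
i=2 t=10 v=5: → [4,16); WM=5
i=3 t=13 v=6: → [4,19); WM=13
i=4 t=3 v=3: DROP (t<13-4); WM=13
i=5 t=15 v=1: → [4,21); WM=15
i=6 t=22 v=6: → [22,28); WM=15
i=7 t=22 v=8: → [22,28); WM=22
i=8 t=8 v=3: DROP (t<22-4); WM=22
i=9 t=29 v=1: → [29,35); WM=29
i=10 t=29 v=4: → [29,35); WM=29
i=11 t=28 v=4: → [28,35); WM=29
i=12 t=30 v=3: → [28,36); WM=29
i=13 t=33 v=9: → [28,39); WM=33
i=14 t=34 v=9: → [28,40); WM=33

4 8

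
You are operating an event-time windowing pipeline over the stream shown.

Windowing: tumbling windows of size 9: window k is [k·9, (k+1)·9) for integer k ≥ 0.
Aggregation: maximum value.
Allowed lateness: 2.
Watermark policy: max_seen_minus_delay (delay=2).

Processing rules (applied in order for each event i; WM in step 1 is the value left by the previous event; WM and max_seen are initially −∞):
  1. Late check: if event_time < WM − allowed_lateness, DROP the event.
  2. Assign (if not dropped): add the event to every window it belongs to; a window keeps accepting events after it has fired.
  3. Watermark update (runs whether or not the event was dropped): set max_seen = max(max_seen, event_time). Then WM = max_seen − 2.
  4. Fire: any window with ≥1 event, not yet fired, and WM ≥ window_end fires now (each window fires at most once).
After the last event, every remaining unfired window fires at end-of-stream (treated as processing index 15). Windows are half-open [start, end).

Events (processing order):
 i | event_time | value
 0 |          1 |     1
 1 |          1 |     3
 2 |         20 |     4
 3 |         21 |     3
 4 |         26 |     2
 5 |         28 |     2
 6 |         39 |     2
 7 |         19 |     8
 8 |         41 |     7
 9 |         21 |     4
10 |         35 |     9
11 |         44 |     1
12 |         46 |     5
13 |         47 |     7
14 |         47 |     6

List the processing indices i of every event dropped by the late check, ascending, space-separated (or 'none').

i=0 t=1 v=1: → [0,9); WM=-1
i=1 t=1 v=3: → [0,9); WM=-1
i=2 t=20 v=4: → [18,27); WM=18; [0,9) fires=3
i=3 t=21 v=3: → [18,27); WM=19
i=4 t=26 v=2: → [18,27); WM=24
i=5 t=28 v=2: → [27,36); WM=26
i=6 t=39 v=2: → [36,45); WM=37; [18,27) fires=4 [27,36) fires=2
i=7 t=19 v=8: DROP (t<37-2); WM=37
i=8 t=41 v=7: → [36,45); WM=39
i=9 t=21 v=4: DROP (t<39-2); WM=39
i=10 t=35 v=9: DROP (t<39-2); WM=39
i=11 t=44 v=1: → [36,45); WM=42
i=12 t=46 v=5: → [45,54); WM=44
i=13 t=47 v=7: → [45,54); WM=45; [36,45) fires=7
i=14 t=47 v=6: → [45,54); WM=45

7 9 10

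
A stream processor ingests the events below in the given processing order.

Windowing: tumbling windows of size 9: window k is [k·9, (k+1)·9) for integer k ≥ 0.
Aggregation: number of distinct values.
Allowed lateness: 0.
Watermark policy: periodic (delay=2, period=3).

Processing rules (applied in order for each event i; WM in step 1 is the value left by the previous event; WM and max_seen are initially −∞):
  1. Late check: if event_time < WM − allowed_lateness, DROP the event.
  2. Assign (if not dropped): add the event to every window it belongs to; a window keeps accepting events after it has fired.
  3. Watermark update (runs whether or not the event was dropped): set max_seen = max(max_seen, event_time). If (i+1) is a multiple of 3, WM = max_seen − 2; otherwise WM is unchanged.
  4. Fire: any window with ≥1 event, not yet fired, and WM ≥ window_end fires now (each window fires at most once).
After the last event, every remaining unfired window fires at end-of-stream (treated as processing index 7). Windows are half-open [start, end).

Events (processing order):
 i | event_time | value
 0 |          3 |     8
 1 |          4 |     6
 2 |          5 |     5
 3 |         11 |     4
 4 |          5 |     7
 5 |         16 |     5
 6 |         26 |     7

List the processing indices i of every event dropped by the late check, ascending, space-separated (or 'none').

i=0 t=3 v=8: → [0,9); WM=−∞
i=1 t=4 v=6: → [0,9); WM=−∞
i=2 t=5 v=5: → [0,9); WM=3
i=3 t=11 v=4: → [9,18); WM=3
i=4 t=5 v=7: → [0,9); WM=3
i=5 t=16 v=5: → [9,18); WM=14; [0,9) fires=4
i=6 t=26 v=7: → [18,27); WM=14

none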